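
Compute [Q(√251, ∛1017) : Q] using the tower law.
[Q(√251, ∛1017) : Q] = 6

Let L = Q(√251, ∛1017). Since Q(√251) ⊂ L and [Q(√251):Q] = 2, the tower law gives 2 | [L:Q]. Likewise Q(∛1017) ⊂ L with [Q(∛1017):Q] = 3 (because 1017 is not a perfect cube), so 3 | [L:Q]. As gcd(2,3) = 1, [L:Q] is divisible by 6. Conversely L is generated over Q by √251 and ∛1017, so [L:Q] ≤ 2·3 = 6. Therefore [Q(√251, ∛1017) : Q] = 6.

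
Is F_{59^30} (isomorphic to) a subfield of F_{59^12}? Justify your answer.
No: F_{59^30} is not a subfield of F_{59^12}

F_{p^m} embeds in F_{p^n} iff m | n. Here 30 ∤ 12 (since 12 = 0·30 + 12 with remainder 12 ≠ 0), so F_{59^30} is not a subfield of F_{59^12}. Equivalently: if it were, the tower law would give 30 = [F_{59^30}:F_59] dividing [F_{59^12}:F_59] = 12, contradiction.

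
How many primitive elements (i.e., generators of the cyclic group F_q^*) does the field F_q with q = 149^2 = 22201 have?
There are φ(22200) = 5760 primitive elements

F_q^* is cyclic of order q - 1 = 22200. A cyclic group of order m has exactly φ(m) generators. Here m = 22200 = 2^3 · 3 · 5^2 · 37, so the number of primitive elements is φ(22200) = 5760.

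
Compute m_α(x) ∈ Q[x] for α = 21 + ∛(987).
m_α(x) = x^3 - 63x^2 + 1323x - 10248

Set β = α - 21 = ∛(987), so β^3 = 987. Then (α - 21)^3 - 987 = 0, i.e. α is a root of g(x) = (x - 21)^3 - 987 = x^3 - 63x^2 + 1323x - 10248. Since g(x) = h(x - 21) where h(x) = x^3 - 987, and h is irreducible over Q (because 987 is not a perfect cube, so h has no rational root, and a monic cubic with no rational root is irreducible), g is also irreducible (irreducibility is preserved under the substitution x → x - 21). Hence m_α(x) = x^3 - 63x^2 + 1323x - 10248.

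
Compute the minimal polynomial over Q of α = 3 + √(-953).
m_α(x) = x^2 - 6x + 962

From α - 3 = √(-953), squaring gives (α - 3)^2 = -953, i.e. α^2 - 6α + 9 = -953, so α^2 - 6α + 962 = 0. The discriminant of x^2 - 6x + 962 is (-6)^2 - 4·(962) = 36 - 3848 = -3812, and 4·(-953) is not a perfect square in Q since -953 is squarefree and ≠ 1. Hence x^2 - 6x + 962 is irreducible over Q and is the minimal polynomial of α.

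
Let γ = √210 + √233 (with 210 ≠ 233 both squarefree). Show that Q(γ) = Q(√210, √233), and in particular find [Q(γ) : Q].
[Q(γ) : Q] = 4 (equivalently, Q(γ) = Q(√210, √233))

Obviously Q(γ) ⊆ Q(√210, √233), and [Q(√210, √233):Q] = 4 (since 210, 233 are distinct squarefree integers > 1 with 48930 not a perfect square). To show equality we compute the minimal polynomial of γ. From γ = √210 + √233: γ^2 = 210 + 2√(48930) + 233 = 443 + 2√(48930), so γ^2 - 443 = 2√(48930); squaring, (γ^2 - 443)^2 = 4·48930, i.e. γ^4 - 886γ^2 + 196249 - 195720 = 0, i.e. γ^4 - 886γ^2 + 529 = 0. So γ is a root of x^4 - 886x^2 + 529. This polynomial is irreducible over Q: it has no rational root (each ±√210 ± √233 is irrational), and any factorization into two quadratics over Q would force √(48930) ∈ Q (pairing opposite roots) or √210, √233 ∈ Q (other pairings), all impossible. Hence [Q(γ):Q] = 4 = [Q(√210, √233):Q], so Q(γ) = Q(√210, √233).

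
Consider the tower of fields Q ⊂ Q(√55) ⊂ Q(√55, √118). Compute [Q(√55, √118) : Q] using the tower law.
[Q(√55, √118) : Q] = 4

[Q(√55):Q] = 2 (min poly x^2 - 55, irreducible since 55 is squarefree > 1). For the top step, suppose √118 ∈ Q(√55), say √118 = c + d√55 with c, d ∈ Q. Squaring: 118 = c^2 + 55d^2 + 2cd√55. Since √55 ∉ Q this forces 2cd = 0. If d = 0 then √118 = c ∈ Q, contradicting 118 squarefree > 1. If c = 0 then 118 = 55d^2, so 55·118 = (55d)^2 is a perfect square in Q — but 55·118 = 6490 is not a perfect square (since 55 and 118 are distinct squarefree integers). Contradiction. Hence √118 ∉ Q(√55), so x^2 - 118 stays irreducible over Q(√55) and [Q(√55, √118) : Q(√55)] = 2. By the tower law, [Q(√55, √118) : Q] = 2 · 2 = 4.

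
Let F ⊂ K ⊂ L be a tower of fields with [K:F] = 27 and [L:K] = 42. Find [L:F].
[L:F] = 1134

The tower law says that for any tower of field extensions F ⊂ K ⊂ L with finite degrees, [L:F] = [L:K] · [K:F]. Here this gives [L:F] = 42 · 27 = 1134.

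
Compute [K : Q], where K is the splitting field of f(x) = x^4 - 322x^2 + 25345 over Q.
[K : Q] = 4

Solving the quadratic in x^2: x^2 = (322 ± √(322^2 - 4·25345))/2 = (322 ± √2304)/2 = (322 ± 48)/2, giving x^2 = 137 or x^2 = 185. So f(x) = (x^2 - 137)(x^2 - 185) and the roots of f are ±√137, ±√185. Hence the splitting field is K = Q(√137, √185). Since 137 and 185 are distinct squarefree integers > 1, their product 25345 is not a perfect square, so √185 ∉ Q(√137). By the tower law [K:Q] = [Q(√137,√185):Q(√137)] · [Q(√137):Q] = 2 · 2 = 4.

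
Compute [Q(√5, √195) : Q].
[Q(√5, √195) : Q] = 4

[Q(√5):Q] = 2 (min poly x^2 - 5, irreducible since 5 is squarefree > 1). For the top step, suppose √195 ∈ Q(√5), say √195 = c + d√5 with c, d ∈ Q. Squaring: 195 = c^2 + 5d^2 + 2cd√5. Since √5 ∉ Q this forces 2cd = 0. If d = 0 then √195 = c ∈ Q, contradicting 195 squarefree > 1. If c = 0 then 195 = 5d^2, so 5·195 = (5d)^2 is a perfect square in Q — but 5·195 = 975 is not a perfect square (since 5 and 195 are distinct squarefree integers). Contradiction. Hence √195 ∉ Q(√5), so x^2 - 195 stays irreducible over Q(√5) and [Q(√5, √195) : Q(√5)] = 2. By the tower law, [Q(√5, √195) : Q] = 2 · 2 = 4.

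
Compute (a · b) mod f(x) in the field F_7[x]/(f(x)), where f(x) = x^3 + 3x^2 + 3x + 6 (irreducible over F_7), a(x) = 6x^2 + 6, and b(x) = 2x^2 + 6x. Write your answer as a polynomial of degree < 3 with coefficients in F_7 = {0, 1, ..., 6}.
a · b ≡ 4x^2 + 6x (mod f(x))

Multiply in F_7[x]: a(x)·b(x) = (6x^2 + 6)·(2x^2 + 6x) = 5x^4 + x^3 + 5x^2 + x. This has degree ≥ 3, so divide by f(x) over F_7: 5x^4 + x^3 + 5x^2 + x = (5x)·(x^3 + 3x^2 + 3x + 6) + (4x^2 + 6x). Hence a·b ≡ 4x^2 + 6x (mod f). (F_7[x]/(f) is a field with 7^3 = 343 elements since f is irreducible of degree 3.)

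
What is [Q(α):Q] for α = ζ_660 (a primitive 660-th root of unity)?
[Q(α):Q] = 160

The minimal polynomial of ζ_660 over Q is the 660-th cyclotomic polynomial Φ_660(x), which is irreducible over Q and has degree φ(660) = 160. Hence [Q(α):Q] = φ(660) = 160.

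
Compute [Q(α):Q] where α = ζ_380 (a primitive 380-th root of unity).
[Q(α):Q] = 144

The minimal polynomial of ζ_380 over Q is the 380-th cyclotomic polynomial Φ_380(x), which is irreducible over Q and has degree φ(380) = 144. Hence [Q(α):Q] = φ(380) = 144.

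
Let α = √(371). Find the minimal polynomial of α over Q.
m_α(x) = x^2 - 371

α satisfies α^2 - 371 = 0, so x^2 - 371 annihilates α. Since d = 371 is squarefree and ≠ 1, it is not a perfect square in Q, so x^2 - 371 has no rational root and is therefore irreducible over Q (a degree-2 polynomial over a field is irreducible iff it has no root). Hence m_α(x) = x^2 - 371.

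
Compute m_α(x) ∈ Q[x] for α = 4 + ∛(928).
m_α(x) = x^3 - 12x^2 + 48x - 992

Set β = α - 4 = ∛(928), so β^3 = 928. Then (α - 4)^3 - 928 = 0, i.e. α is a root of g(x) = (x - 4)^3 - 928 = x^3 - 12x^2 + 48x - 992. Since g(x) = h(x - 4) where h(x) = x^3 - 928, and h is irreducible over Q (because 928 is not a perfect cube, so h has no rational root, and a monic cubic with no rational root is irreducible), g is also irreducible (irreducibility is preserved under the substitution x → x - 4). Hence m_α(x) = x^3 - 12x^2 + 48x - 992.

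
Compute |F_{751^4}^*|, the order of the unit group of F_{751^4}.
|F_{751^4}^*| = 318097128000

F_{751^4} has 751^4 = 318097128001 elements; its multiplicative group consists of all nonzero elements, so |F_{751^4}^*| = 318097128001 - 1 = 318097128000. (It is cyclic since any finite subgroup of the multiplicative group of a field is cyclic.)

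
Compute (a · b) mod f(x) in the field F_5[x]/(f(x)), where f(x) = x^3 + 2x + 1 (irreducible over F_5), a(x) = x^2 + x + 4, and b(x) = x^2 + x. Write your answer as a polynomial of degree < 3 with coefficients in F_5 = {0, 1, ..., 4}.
a · b ≡ 3x^2 + 4x + 3 (mod f(x))

Multiply in F_5[x]: a(x)·b(x) = (x^2 + x + 4)·(x^2 + x) = x^4 + 2x^3 + 4x. This has degree ≥ 3, so divide by f(x) over F_5: x^4 + 2x^3 + 4x = (x + 2)·(x^3 + 2x + 1) + (3x^2 + 4x + 3). Hence a·b ≡ 3x^2 + 4x + 3 (mod f). (F_5[x]/(f) is a field with 5^3 = 125 elements since f is irreducible of degree 3.)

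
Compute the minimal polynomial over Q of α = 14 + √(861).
m_α(x) = x^2 - 28x - 665

From α - 14 = √(861), squaring gives (α - 14)^2 = 861, i.e. α^2 - 28α + 196 = 861, so α^2 - 28α - 665 = 0. The discriminant of x^2 - 28x - 665 is (-28)^2 - 4·(-665) = 784 + 2660 = 3444, and 4·(861) is not a perfect square in Q since 861 is squarefree and ≠ 1. Hence x^2 - 28x - 665 is irreducible over Q and is the minimal polynomial of α.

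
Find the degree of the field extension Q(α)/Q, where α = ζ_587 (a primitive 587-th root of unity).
[Q(α):Q] = 586

The minimal polynomial of ζ_587 over Q is the 587-th cyclotomic polynomial Φ_587(x), which is irreducible over Q and has degree φ(587) = 586. Hence [Q(α):Q] = φ(587) = 586.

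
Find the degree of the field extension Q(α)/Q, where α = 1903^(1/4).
[Q(α):Q] = 4

α is a root of x^4 - 1903. By Eisenstein's criterion at the prime p = 11 (which divides the constant term 1903 but p^2 = 121 does not, since 1903 is squarefree), x^4 - 1903 is irreducible over Q. Hence [Q(α):Q] = 4.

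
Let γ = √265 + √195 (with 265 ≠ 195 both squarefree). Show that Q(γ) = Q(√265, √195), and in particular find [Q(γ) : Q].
[Q(γ) : Q] = 4 (equivalently, Q(γ) = Q(√265, √195))

Obviously Q(γ) ⊆ Q(√265, √195), and [Q(√265, √195):Q] = 4 (since 265, 195 are distinct squarefree integers > 1 with 51675 not a perfect square). To show equality we compute the minimal polynomial of γ. From γ = √265 + √195: γ^2 = 265 + 2√(51675) + 195 = 460 + 2√(51675), so γ^2 - 460 = 2√(51675); squaring, (γ^2 - 460)^2 = 4·51675, i.e. γ^4 - 920γ^2 + 211600 - 206700 = 0, i.e. γ^4 - 920γ^2 + 4900 = 0. So γ is a root of x^4 - 920x^2 + 4900. This polynomial is irreducible over Q: it has no rational root (each ±√265 ± √195 is irrational), and any factorization into two quadratics over Q would force √(51675) ∈ Q (pairing opposite roots) or √265, √195 ∈ Q (other pairings), all impossible. Hence [Q(γ):Q] = 4 = [Q(√265, √195):Q], so Q(γ) = Q(√265, √195).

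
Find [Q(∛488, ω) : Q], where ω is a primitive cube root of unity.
[Q(∛488, ω) : Q] = 6

[Q(∛488):Q] = 3 (min poly x^3 - 488, irreducible since 488 is not a perfect cube). [Q(ω):Q] = 2 (min poly x^2 + x + 1). Since Q(∛488) ⊂ R and ω ∉ R, we have ω ∉ Q(∛488), so x^2 + x + 1 remains irreducible over Q(∛488) and [Q(∛488, ω) : Q(∛488)] = 2. By the tower law, [Q(∛488, ω) : Q] = 3 · 2 = 6. (In fact Q(∛488, ω) is the splitting field of x^3 - 488 over Q.)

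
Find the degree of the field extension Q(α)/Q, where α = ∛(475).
[Q(α):Q] = 3

The minimal polynomial of α is x^3 - 475, irreducible over Q since 475 is not a perfect cube (so x^3 - 475 has no rational root). Hence [Q(α):Q] = deg(m_α) = 3.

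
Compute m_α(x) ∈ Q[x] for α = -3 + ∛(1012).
m_α(x) = x^3 + 9x^2 + 27x - 985

Set β = α + 3 = ∛(1012), so β^3 = 1012. Then (α + 3)^3 - 1012 = 0, i.e. α is a root of g(x) = (x + 3)^3 - 1012 = x^3 + 9x^2 + 27x - 985. Since g(x) = h(x + 3) where h(x) = x^3 - 1012, and h is irreducible over Q (because 1012 is not a perfect cube, so h has no rational root, and a monic cubic with no rational root is irreducible), g is also irreducible (irreducibility is preserved under the substitution x → x + 3). Hence m_α(x) = x^3 + 9x^2 + 27x - 985.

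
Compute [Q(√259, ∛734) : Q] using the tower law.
[Q(√259, ∛734) : Q] = 6

Let L = Q(√259, ∛734). Since Q(√259) ⊂ L and [Q(√259):Q] = 2, the tower law gives 2 | [L:Q]. Likewise Q(∛734) ⊂ L with [Q(∛734):Q] = 3 (because 734 is not a perfect cube), so 3 | [L:Q]. As gcd(2,3) = 1, [L:Q] is divisible by 6. Conversely L is generated over Q by √259 and ∛734, so [L:Q] ≤ 2·3 = 6. Therefore [Q(√259, ∛734) : Q] = 6.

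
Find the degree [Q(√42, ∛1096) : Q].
[Q(√42, ∛1096) : Q] = 6

Let L = Q(√42, ∛1096). Since Q(√42) ⊂ L and [Q(√42):Q] = 2, the tower law gives 2 | [L:Q]. Likewise Q(∛1096) ⊂ L with [Q(∛1096):Q] = 3 (because 1096 is not a perfect cube), so 3 | [L:Q]. As gcd(2,3) = 1, [L:Q] is divisible by 6. Conversely L is generated over Q by √42 and ∛1096, so [L:Q] ≤ 2·3 = 6. Therefore [Q(√42, ∛1096) : Q] = 6.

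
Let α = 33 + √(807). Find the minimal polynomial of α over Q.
m_α(x) = x^2 - 66x + 282

From α - 33 = √(807), squaring gives (α - 33)^2 = 807, i.e. α^2 - 66α + 1089 = 807, so α^2 - 66α + 282 = 0. The discriminant of x^2 - 66x + 282 is (-66)^2 - 4·(282) = 4356 - 1128 = 3228, and 4·(807) is not a perfect square in Q since 807 is squarefree and ≠ 1. Hence x^2 - 66x + 282 is irreducible over Q and is the minimal polynomial of α.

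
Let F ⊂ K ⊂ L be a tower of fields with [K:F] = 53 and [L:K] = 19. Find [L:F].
[L:F] = 1007

The tower law says that for any tower of field extensions F ⊂ K ⊂ L with finite degrees, [L:F] = [L:K] · [K:F]. Here this gives [L:F] = 19 · 53 = 1007.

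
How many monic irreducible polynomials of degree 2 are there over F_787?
There are 309291 monic irreducible polynomials of degree 2 over F_787

Each element of F_{787^2} that lies in no proper subfield is a root of exactly one monic irreducible of degree 2 over F_787, and each such polynomial has 2 distinct roots in F_{787^2}. By Möbius inversion the count is N_787(2) = (1/2) Σ_{d|2} μ(2/d) · 787^d = (1/2)(μ(2)·787^1 + μ(1)·787^2) = 618582/2 = 309291.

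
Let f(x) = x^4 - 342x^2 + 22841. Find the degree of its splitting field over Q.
[K : Q] = 4

Solving the quadratic in x^2: x^2 = (342 ± √(342^2 - 4·22841))/2 = (342 ± √25600)/2 = (342 ± 160)/2, giving x^2 = 251 or x^2 = 91. So f(x) = (x^2 - 251)(x^2 - 91) and the roots of f are ±√251, ±√91. Hence the splitting field is K = Q(√251, √91). Since 251 and 91 are distinct squarefree integers > 1, their product 22841 is not a perfect square, so √91 ∉ Q(√251). By the tower law [K:Q] = [Q(√251,√91):Q(√251)] · [Q(√251):Q] = 2 · 2 = 4.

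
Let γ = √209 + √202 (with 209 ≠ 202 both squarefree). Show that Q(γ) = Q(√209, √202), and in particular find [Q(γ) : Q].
[Q(γ) : Q] = 4 (equivalently, Q(γ) = Q(√209, √202))

Obviously Q(γ) ⊆ Q(√209, √202), and [Q(√209, √202):Q] = 4 (since 209, 202 are distinct squarefree integers > 1 with 42218 not a perfect square). To show equality we compute the minimal polynomial of γ. From γ = √209 + √202: γ^2 = 209 + 2√(42218) + 202 = 411 + 2√(42218), so γ^2 - 411 = 2√(42218); squaring, (γ^2 - 411)^2 = 4·42218, i.e. γ^4 - 822γ^2 + 168921 - 168872 = 0, i.e. γ^4 - 822γ^2 + 49 = 0. So γ is a root of x^4 - 822x^2 + 49. This polynomial is irreducible over Q: it has no rational root (each ±√209 ± √202 is irrational), and any factorization into two quadratics over Q would force √(42218) ∈ Q (pairing opposite roots) or √209, √202 ∈ Q (other pairings), all impossible. Hence [Q(γ):Q] = 4 = [Q(√209, √202):Q], so Q(γ) = Q(√209, √202).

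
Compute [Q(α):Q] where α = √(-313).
[Q(α):Q] = 2

[Q(α):Q] equals the degree of the minimal polynomial of α. Here α^2 = -313 and x^2 + 313 is irreducible (d = -313 is squarefree, ≠ 1, hence not a square), so deg(m_α) = 2. Thus [Q(α):Q] = 2.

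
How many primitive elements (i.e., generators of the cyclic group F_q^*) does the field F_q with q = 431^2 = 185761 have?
There are φ(185760) = 48384 primitive elements

F_q^* is cyclic of order q - 1 = 185760. A cyclic group of order m has exactly φ(m) generators. Here m = 185760 = 2^5 · 3^3 · 5 · 43, so the number of primitive elements is φ(185760) = 48384.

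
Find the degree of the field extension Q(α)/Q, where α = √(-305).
[Q(α):Q] = 2

[Q(α):Q] equals the degree of the minimal polynomial of α. Here α^2 = -305 and x^2 + 305 is irreducible (d = -305 is squarefree, ≠ 1, hence not a square), so deg(m_α) = 2. Thus [Q(α):Q] = 2.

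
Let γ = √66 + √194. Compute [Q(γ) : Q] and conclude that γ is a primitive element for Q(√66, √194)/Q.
[Q(γ) : Q] = 4 (equivalently, Q(γ) = Q(√66, √194))

Obviously Q(γ) ⊆ Q(√66, √194), and [Q(√66, √194):Q] = 4 (since 66, 194 are distinct squarefree integers > 1 with 12804 not a perfect square). To show equality we compute the minimal polynomial of γ. From γ = √66 + √194: γ^2 = 66 + 2√(12804) + 194 = 260 + 2√(12804), so γ^2 - 260 = 2√(12804); squaring, (γ^2 - 260)^2 = 4·12804, i.e. γ^4 - 520γ^2 + 67600 - 51216 = 0, i.e. γ^4 - 520γ^2 + 16384 = 0. So γ is a root of x^4 - 520x^2 + 16384. This polynomial is irreducible over Q: it has no rational root (each ±√66 ± √194 is irrational), and any factorization into two quadratics over Q would force √(12804) ∈ Q (pairing opposite roots) or √66, √194 ∈ Q (other pairings), all impossible. Hence [Q(γ):Q] = 4 = [Q(√66, √194):Q], so Q(γ) = Q(√66, √194).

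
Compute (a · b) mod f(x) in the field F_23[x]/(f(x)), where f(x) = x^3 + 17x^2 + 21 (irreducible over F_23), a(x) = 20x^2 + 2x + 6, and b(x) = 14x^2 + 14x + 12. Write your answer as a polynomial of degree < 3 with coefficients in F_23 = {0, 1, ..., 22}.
a · b ≡ 21x^2 + x (mod f(x))

Multiply in F_23[x]: a(x)·b(x) = (20x^2 + 2x + 6)·(14x^2 + 14x + 12) = 4x^4 + 9x^3 + 7x^2 + 16x + 3. This has degree ≥ 3, so divide by f(x) over F_23: 4x^4 + 9x^3 + 7x^2 + 16x + 3 = (4x + 10)·(x^3 + 17x^2 + 21) + (21x^2 + x). Hence a·b ≡ 21x^2 + x (mod f). (F_23[x]/(f) is a field with 23^3 = 12167 elements since f is irreducible of degree 3.)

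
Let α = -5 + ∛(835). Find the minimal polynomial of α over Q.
m_α(x) = x^3 + 15x^2 + 75x - 710

Set β = α + 5 = ∛(835), so β^3 = 835. Then (α + 5)^3 - 835 = 0, i.e. α is a root of g(x) = (x + 5)^3 - 835 = x^3 + 15x^2 + 75x - 710. Since g(x) = h(x + 5) where h(x) = x^3 - 835, and h is irreducible over Q (because 835 is not a perfect cube, so h has no rational root, and a monic cubic with no rational root is irreducible), g is also irreducible (irreducibility is preserved under the substitution x → x + 5). Hence m_α(x) = x^3 + 15x^2 + 75x - 710.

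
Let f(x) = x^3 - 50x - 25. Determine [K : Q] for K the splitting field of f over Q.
[K : Q] = 6

By the rational root test, any rational root of the monic integer polynomial f(x) = x^3 - 50x - 25 must be an integer dividing the constant term -25, i.e. one of ±{1, 5, 25}. Evaluating: f(1) = -74, f(-1) = 24, f(5) = -150, f(-5) = 100, f(25) = 14350, f(-25) = -14400; none is 0, so f has no rational root and is therefore irreducible over Q (a cubic with no linear factor over a field is irreducible). For an irreducible cubic, the Galois group is A_3 or S_3 according as the discriminant disc(f) = -4a^3 - 27b^2 = -4·(-50)^3 - 27·(-25)^2 = 483125 is or is not a square in Q. Here disc(f) = 483125 is not a perfect square in Q, so the Galois group of f over Q is not contained in A_3 and must be all of S_3. The splitting field has degree |S_3| = 6 over Q, so [K : Q] = 6.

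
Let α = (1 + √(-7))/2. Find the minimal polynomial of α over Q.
m_α(x) = x^2 - x + 2

From 2α - 1 = √(-7), squaring gives (2α - 1)^2 = -7, i.e. 4α^2 - 4α + 1 = -7, so α^2 - α + (1 + 7)/4 = 0. Since -7 ≡ 1 (mod 4), (1 + 7)/4 = 2 ∈ Z. The polynomial x^2 - x + 2 has discriminant 1 - 4·(2) = -7, which is not a perfect square in Q (d = -7 is squarefree and ≠ 1), so x^2 - x + 2 is irreducible over Q. It is the minimal polynomial of α.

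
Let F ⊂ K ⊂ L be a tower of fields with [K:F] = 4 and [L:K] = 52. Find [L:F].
[L:F] = 208

The tower law says that for any tower of field extensions F ⊂ K ⊂ L with finite degrees, [L:F] = [L:K] · [K:F]. Here this gives [L:F] = 52 · 4 = 208.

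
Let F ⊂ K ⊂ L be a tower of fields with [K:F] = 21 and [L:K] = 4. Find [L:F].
[L:F] = 84

The tower law says that for any tower of field extensions F ⊂ K ⊂ L with finite degrees, [L:F] = [L:K] · [K:F]. Here this gives [L:F] = 4 · 21 = 84.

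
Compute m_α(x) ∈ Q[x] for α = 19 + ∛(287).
m_α(x) = x^3 - 57x^2 + 1083x - 7146

Set β = α - 19 = ∛(287), so β^3 = 287. Then (α - 19)^3 - 287 = 0, i.e. α is a root of g(x) = (x - 19)^3 - 287 = x^3 - 57x^2 + 1083x - 7146. Since g(x) = h(x - 19) where h(x) = x^3 - 287, and h is irreducible over Q (because 287 is not a perfect cube, so h has no rational root, and a monic cubic with no rational root is irreducible), g is also irreducible (irreducibility is preserved under the substitution x → x - 19). Hence m_α(x) = x^3 - 57x^2 + 1083x - 7146.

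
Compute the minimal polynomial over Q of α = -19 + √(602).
m_α(x) = x^2 + 38x - 241

From α + 19 = √(602), squaring gives (α + 19)^2 = 602, i.e. α^2 + 38α + 361 = 602, so α^2 + 38α - 241 = 0. The discriminant of x^2 + 38x - 241 is (38)^2 - 4·(-241) = 1444 + 964 = 2408, and 4·(602) is not a perfect square in Q since 602 is squarefree and ≠ 1. Hence x^2 + 38x - 241 is irreducible over Q and is the minimal polynomial of α.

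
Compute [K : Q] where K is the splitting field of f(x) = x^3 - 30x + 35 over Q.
[K : Q] = 6

By the rational root test, any rational root of the monic integer polynomial f(x) = x^3 - 30x + 35 must be an integer dividing the constant term 35, i.e. one of ±{1, 5, 7, 35}. Evaluating: f(1) = 6, f(-1) = 64, f(5) = 10, f(-5) = 60, f(7) = 168, f(-7) = -98, f(35) = 41860, f(-35) = -41790; none is 0, so f has no rational root and is therefore irreducible over Q (a cubic with no linear factor over a field is irreducible). For an irreducible cubic, the Galois group is A_3 or S_3 according as the discriminant disc(f) = -4a^3 - 27b^2 = -4·(-30)^3 - 27·(35)^2 = 74925 is or is not a square in Q. Here disc(f) = 74925 is not a perfect square in Q, so the Galois group of f over Q is not contained in A_3 and must be all of S_3. The splitting field has degree |S_3| = 6 over Q, so [K : Q] = 6.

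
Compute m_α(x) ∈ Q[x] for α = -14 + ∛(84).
m_α(x) = x^3 + 42x^2 + 588x + 2660

Set β = α + 14 = ∛(84), so β^3 = 84. Then (α + 14)^3 - 84 = 0, i.e. α is a root of g(x) = (x + 14)^3 - 84 = x^3 + 42x^2 + 588x + 2660. Since g(x) = h(x + 14) where h(x) = x^3 - 84, and h is irreducible over Q (because 84 is not a perfect cube, so h has no rational root, and a monic cubic with no rational root is irreducible), g is also irreducible (irreducibility is preserved under the substitution x → x + 14). Hence m_α(x) = x^3 + 42x^2 + 588x + 2660.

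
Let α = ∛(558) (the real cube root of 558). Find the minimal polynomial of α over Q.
m_α(x) = x^3 - 558

α satisfies α^3 = 558, so x^3 - 558 annihilates α. By the rational root test, a rational root p/q (in lowest terms) of x^3 - 558 would satisfy p^3 = 558 q^3, forcing q = 1 and p^3 = 558; but 558 is not a perfect cube, contradiction. A monic cubic over Q with no rational root is irreducible (any nontrivial factorization would include a linear factor). Hence x^3 - 558 is the minimal polynomial of α, and in particular [Q(α):Q] = 3.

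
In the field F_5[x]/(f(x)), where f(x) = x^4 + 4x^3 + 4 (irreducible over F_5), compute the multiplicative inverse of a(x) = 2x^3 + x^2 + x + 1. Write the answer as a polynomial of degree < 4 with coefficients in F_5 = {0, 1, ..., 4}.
a(x)^(-1) ≡ x^3 + 4x^2 + x + 3 (mod f(x))

Since f is irreducible over F_5, F_5[x]/(f) is a field and a(x) ≠ 0 has an inverse. Apply the extended Euclidean algorithm to f(x) and a(x) in F_5[x]: f(x) = (3x + 3)·a(x) + (4x^2 + 4x + 1);  a(x) = (3x + 1)·(4x^2 + 4x + 1) + (4x);  (4x^2 + 4x + 1) = (x + 1)·(4x) + (1). The last nonzero remainder is the constant 1 = gcd(f, a) in F_5. Back-substituting through the division chain expresses 1 = s(x)·a(x) + t(x)·f(x) with s(x) ≡ x^3 + 4x^2 + x + 3 (mod f), so a(x)^(-1) ≡ s(x) = x^3 + 4x^2 + x + 3 (mod f). Check: (2x^3 + x^2 + x + 1)·(x^3 + 4x^2 + x + 3) = 2x^6 + 4x^5 + 2x^4 + 2x^3 + 3x^2 + 4x + 3 ≡ 1 (mod x^4 + 4x^3 + 4).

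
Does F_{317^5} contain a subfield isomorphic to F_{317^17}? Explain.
No: F_{317^17} is not a subfield of F_{317^5}

F_{p^m} embeds in F_{p^n} iff m | n. Here 17 ∤ 5 (since 5 = 0·17 + 5 with remainder 5 ≠ 0), so F_{317^17} is not a subfield of F_{317^5}. Equivalently: if it were, the tower law would give 17 = [F_{317^17}:F_317] dividing [F_{317^5}:F_317] = 5, contradiction.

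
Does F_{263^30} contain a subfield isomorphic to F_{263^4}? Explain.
No: F_{263^4} is not a subfield of F_{263^30}

F_{p^m} embeds in F_{p^n} iff m | n. Here 4 ∤ 30 (since 30 = 7·4 + 2 with remainder 2 ≠ 0), so F_{263^4} is not a subfield of F_{263^30}. Equivalently: if it were, the tower law would give 4 = [F_{263^4}:F_263] dividing [F_{263^30}:F_263] = 30, contradiction.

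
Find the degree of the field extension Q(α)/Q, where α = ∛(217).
[Q(α):Q] = 3

The minimal polynomial of α is x^3 - 217, irreducible over Q since 217 is not a perfect cube (so x^3 - 217 has no rational root). Hence [Q(α):Q] = deg(m_α) = 3.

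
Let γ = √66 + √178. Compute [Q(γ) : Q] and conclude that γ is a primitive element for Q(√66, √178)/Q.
[Q(γ) : Q] = 4 (equivalently, Q(γ) = Q(√66, √178))

Obviously Q(γ) ⊆ Q(√66, √178), and [Q(√66, √178):Q] = 4 (since 66, 178 are distinct squarefree integers > 1 with 11748 not a perfect square). To show equality we compute the minimal polynomial of γ. From γ = √66 + √178: γ^2 = 66 + 2√(11748) + 178 = 244 + 2√(11748), so γ^2 - 244 = 2√(11748); squaring, (γ^2 - 244)^2 = 4·11748, i.e. γ^4 - 488γ^2 + 59536 - 46992 = 0, i.e. γ^4 - 488γ^2 + 12544 = 0. So γ is a root of x^4 - 488x^2 + 12544. This polynomial is irreducible over Q: it has no rational root (each ±√66 ± √178 is irrational), and any factorization into two quadratics over Q would force √(11748) ∈ Q (pairing opposite roots) or √66, √178 ∈ Q (other pairings), all impossible. Hence [Q(γ):Q] = 4 = [Q(√66, √178):Q], so Q(γ) = Q(√66, √178).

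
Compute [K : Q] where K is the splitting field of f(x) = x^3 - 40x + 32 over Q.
[K : Q] = 6

By the rational root test, any rational root of the monic integer polynomial f(x) = x^3 - 40x + 32 must be an integer dividing the constant term 32, i.e. one of ±{1, 2, 4, 8, 16, 32}. Evaluating: f(1) = -7, f(-1) = 71, f(2) = -40, f(-2) = 104, f(4) = -64, f(-4) = 128, f(8) = 224, f(-8) = -160, f(16) = 3488, f(-16) = -3424, f(32) = 31520, f(-32) = -31456; none is 0, so f has no rational root and is therefore irreducible over Q (a cubic with no linear factor over a field is irreducible). For an irreducible cubic, the Galois group is A_3 or S_3 according as the discriminant disc(f) = -4a^3 - 27b^2 = -4·(-40)^3 - 27·(32)^2 = 228352 is or is not a square in Q. Here disc(f) = 228352 is not a perfect square in Q, so the Galois group of f over Q is not contained in A_3 and must be all of S_3. The splitting field has degree |S_3| = 6 over Q, so [K : Q] = 6.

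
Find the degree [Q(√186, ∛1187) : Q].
[Q(√186, ∛1187) : Q] = 6

Let L = Q(√186, ∛1187). Since Q(√186) ⊂ L and [Q(√186):Q] = 2, the tower law gives 2 | [L:Q]. Likewise Q(∛1187) ⊂ L with [Q(∛1187):Q] = 3 (because 1187 is not a perfect cube), so 3 | [L:Q]. As gcd(2,3) = 1, [L:Q] is divisible by 6. Conversely L is generated over Q by √186 and ∛1187, so [L:Q] ≤ 2·3 = 6. Therefore [Q(√186, ∛1187) : Q] = 6.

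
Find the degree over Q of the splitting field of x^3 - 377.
[K : Q] = 6

The roots of x^3 - 377 are ∛377, ω∛377, ω^2∛377 where ω = e^(2πi/3) is a primitive cube root of unity, so K = Q(∛377, ω). Now [Q(∛377):Q] = 3 (since 377 is not a perfect cube, x^3 - 377 is irreducible) and [Q(ω):Q] = 2. Both 2 and 3 divide [K:Q], and [K:Q] ≤ 3·2 = 6, so [K:Q] = 6. (Equivalently: Q(∛377) ⊂ R but ω ∉ R, so [K : Q(∛377)] = 2.)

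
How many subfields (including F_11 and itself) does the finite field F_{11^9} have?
F_{11^9} has 3 subfields

The subfields of F_{p^n} are exactly the fields F_{p^d} for d | n (each is the fixed field of the unique index-d subgroup of Gal(F_{p^n}/F_p) ≅ Z/nZ). The divisors of n = 9 are {1, 3, 9}, giving 3 subfields: F_{11^1}, F_{11^3}, F_{11^9}.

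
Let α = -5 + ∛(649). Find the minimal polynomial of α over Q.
m_α(x) = x^3 + 15x^2 + 75x - 524

Set β = α + 5 = ∛(649), so β^3 = 649. Then (α + 5)^3 - 649 = 0, i.e. α is a root of g(x) = (x + 5)^3 - 649 = x^3 + 15x^2 + 75x - 524. Since g(x) = h(x + 5) where h(x) = x^3 - 649, and h is irreducible over Q (because 649 is not a perfect cube, so h has no rational root, and a monic cubic with no rational root is irreducible), g is also irreducible (irreducibility is preserved under the substitution x → x + 5). Hence m_α(x) = x^3 + 15x^2 + 75x - 524.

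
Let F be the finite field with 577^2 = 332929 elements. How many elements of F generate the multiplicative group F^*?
There are φ(332928) = 104448 primitive elements

F_q^* is cyclic of order q - 1 = 332928. A cyclic group of order m has exactly φ(m) generators. Here m = 332928 = 2^7 · 3^2 · 17^2, so the number of primitive elements is φ(332928) = 104448.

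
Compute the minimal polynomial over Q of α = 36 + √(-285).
m_α(x) = x^2 - 72x + 1581

From α - 36 = √(-285), squaring gives (α - 36)^2 = -285, i.e. α^2 - 72α + 1296 = -285, so α^2 - 72α + 1581 = 0. The discriminant of x^2 - 72x + 1581 is (-72)^2 - 4·(1581) = 5184 - 6324 = -1140, and 4·(-285) is not a perfect square in Q since -285 is squarefree and ≠ 1. Hence x^2 - 72x + 1581 is irreducible over Q and is the minimal polynomial of α.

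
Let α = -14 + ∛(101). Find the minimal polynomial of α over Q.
m_α(x) = x^3 + 42x^2 + 588x + 2643

Set β = α + 14 = ∛(101), so β^3 = 101. Then (α + 14)^3 - 101 = 0, i.e. α is a root of g(x) = (x + 14)^3 - 101 = x^3 + 42x^2 + 588x + 2643. Since g(x) = h(x + 14) where h(x) = x^3 - 101, and h is irreducible over Q (because 101 is not a perfect cube, so h has no rational root, and a monic cubic with no rational root is irreducible), g is also irreducible (irreducibility is preserved under the substitution x → x + 14). Hence m_α(x) = x^3 + 42x^2 + 588x + 2643.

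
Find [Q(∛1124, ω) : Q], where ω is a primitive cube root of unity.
[Q(∛1124, ω) : Q] = 6

[Q(∛1124):Q] = 3 (min poly x^3 - 1124, irreducible since 1124 is not a perfect cube). [Q(ω):Q] = 2 (min poly x^2 + x + 1). Since Q(∛1124) ⊂ R and ω ∉ R, we have ω ∉ Q(∛1124), so x^2 + x + 1 remains irreducible over Q(∛1124) and [Q(∛1124, ω) : Q(∛1124)] = 2. By the tower law, [Q(∛1124, ω) : Q] = 3 · 2 = 6. (In fact Q(∛1124, ω) is the splitting field of x^3 - 1124 over Q.)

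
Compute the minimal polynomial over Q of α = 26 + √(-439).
m_α(x) = x^2 - 52x + 1115

From α - 26 = √(-439), squaring gives (α - 26)^2 = -439, i.e. α^2 - 52α + 676 = -439, so α^2 - 52α + 1115 = 0. The discriminant of x^2 - 52x + 1115 is (-52)^2 - 4·(1115) = 2704 - 4460 = -1756, and 4·(-439) is not a perfect square in Q since -439 is squarefree and ≠ 1. Hence x^2 - 52x + 1115 is irreducible over Q and is the minimal polynomial of α.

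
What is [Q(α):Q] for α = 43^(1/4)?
[Q(α):Q] = 4

α is a root of x^4 - 43. By Eisenstein's criterion at the prime p = 43 (which divides the constant term 43 but p^2 = 1849 does not, since 43 is squarefree), x^4 - 43 is irreducible over Q. Hence [Q(α):Q] = 4.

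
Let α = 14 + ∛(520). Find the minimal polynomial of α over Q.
m_α(x) = x^3 - 42x^2 + 588x - 3264

Set β = α - 14 = ∛(520), so β^3 = 520. Then (α - 14)^3 - 520 = 0, i.e. α is a root of g(x) = (x - 14)^3 - 520 = x^3 - 42x^2 + 588x - 3264. Since g(x) = h(x - 14) where h(x) = x^3 - 520, and h is irreducible over Q (because 520 is not a perfect cube, so h has no rational root, and a monic cubic with no rational root is irreducible), g is also irreducible (irreducibility is preserved under the substitution x → x - 14). Hence m_α(x) = x^3 - 42x^2 + 588x - 3264.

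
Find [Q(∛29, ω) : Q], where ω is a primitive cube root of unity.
[Q(∛29, ω) : Q] = 6

[Q(∛29):Q] = 3 (min poly x^3 - 29, irreducible since 29 is not a perfect cube). [Q(ω):Q] = 2 (min poly x^2 + x + 1). Since Q(∛29) ⊂ R and ω ∉ R, we have ω ∉ Q(∛29), so x^2 + x + 1 remains irreducible over Q(∛29) and [Q(∛29, ω) : Q(∛29)] = 2. By the tower law, [Q(∛29, ω) : Q] = 3 · 2 = 6. (In fact Q(∛29, ω) is the splitting field of x^3 - 29 over Q.)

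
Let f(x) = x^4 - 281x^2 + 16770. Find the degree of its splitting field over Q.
[K : Q] = 4

Solving the quadratic in x^2: x^2 = (281 ± √(281^2 - 4·16770))/2 = (281 ± √11881)/2 = (281 ± 109)/2, giving x^2 = 195 or x^2 = 86. So f(x) = (x^2 - 195)(x^2 - 86) and the roots of f are ±√195, ±√86. Hence the splitting field is K = Q(√195, √86). Since 195 and 86 are distinct squarefree integers > 1, their product 16770 is not a perfect square, so √86 ∉ Q(√195). By the tower law [K:Q] = [Q(√195,√86):Q(√195)] · [Q(√195):Q] = 2 · 2 = 4.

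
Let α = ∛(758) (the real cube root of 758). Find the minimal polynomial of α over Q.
m_α(x) = x^3 - 758

α satisfies α^3 = 758, so x^3 - 758 annihilates α. By the rational root test, a rational root p/q (in lowest terms) of x^3 - 758 would satisfy p^3 = 758 q^3, forcing q = 1 and p^3 = 758; but 758 is not a perfect cube, contradiction. A monic cubic over Q with no rational root is irreducible (any nontrivial factorization would include a linear factor). Hence x^3 - 758 is the minimal polynomial of α, and in particular [Q(α):Q] = 3.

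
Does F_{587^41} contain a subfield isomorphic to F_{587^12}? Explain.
No: F_{587^12} is not a subfield of F_{587^41}

F_{p^m} embeds in F_{p^n} iff m | n. Here 12 ∤ 41 (since 41 = 3·12 + 5 with remainder 5 ≠ 0), so F_{587^12} is not a subfield of F_{587^41}. Equivalently: if it were, the tower law would give 12 = [F_{587^12}:F_587] dividing [F_{587^41}:F_587] = 41, contradiction.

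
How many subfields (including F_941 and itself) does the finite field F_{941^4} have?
F_{941^4} has 3 subfields

The subfields of F_{p^n} are exactly the fields F_{p^d} for d | n (each is the fixed field of the unique index-d subgroup of Gal(F_{p^n}/F_p) ≅ Z/nZ). The divisors of n = 4 are {1, 2, 4}, giving 3 subfields: F_{941^1}, F_{941^2}, F_{941^4}.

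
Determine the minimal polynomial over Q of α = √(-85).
m_α(x) = x^2 + 85

α satisfies α^2 + 85 = 0, so x^2 + 85 annihilates α. Since d = -85 is squarefree and ≠ 1, it is not a perfect square in Q, so x^2 + 85 has no rational root and is therefore irreducible over Q (a degree-2 polynomial over a field is irreducible iff it has no root). Hence m_α(x) = x^2 + 85.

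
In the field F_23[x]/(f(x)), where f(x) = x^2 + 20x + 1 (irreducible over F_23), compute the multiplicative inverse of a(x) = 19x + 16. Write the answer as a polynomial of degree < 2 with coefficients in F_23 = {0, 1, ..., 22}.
a(x)^(-1) ≡ 15x + 15 (mod f(x))

Since f is irreducible over F_23, F_23[x]/(f) is a field and a(x) ≠ 0 has an inverse. Apply the extended Euclidean algorithm to f(x) and a(x) in F_23[x]: f(x) = (17x + 17)·a(x) + (5). The last nonzero remainder is the constant 5 = gcd(f, a) in F_23. Back-substituting through the division chain expresses 5 = s(x)·a(x) + t(x)·f(x) with s(x) ≡ 6x + 6 (mod f), so (6x + 6)·a(x) ≡ 5 (mod f). Multiplying by 5^(-1) ≡ 14 in F_23 gives a(x)^(-1) ≡ 14·(6x + 6) ≡ 15x + 15 (mod f). Check: (19x + 16)·(15x + 15) = 9x^2 + 19x + 10 ≡ 1 (mod x^2 + 20x + 1).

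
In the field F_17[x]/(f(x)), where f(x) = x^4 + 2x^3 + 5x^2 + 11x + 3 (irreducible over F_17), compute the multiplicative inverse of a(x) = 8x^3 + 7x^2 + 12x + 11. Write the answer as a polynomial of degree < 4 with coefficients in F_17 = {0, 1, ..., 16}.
a(x)^(-1) ≡ 2x^3 + 2x^2 + 12x + 2 (mod f(x))

Since f is irreducible over F_17, F_17[x]/(f) is a field and a(x) ≠ 0 has an inverse. Apply the extended Euclidean algorithm to f(x) and a(x) in F_17[x]: f(x) = (15x + 2)·a(x) + (15x^2 + 9x + 15);  a(x) = (13x + 4)·(15x^2 + 9x + 15) + (2x + 2);  (15x^2 + 9x + 15) = (16x + 14)·(2x + 2) + (4). The last nonzero remainder is the constant 4 = gcd(f, a) in F_17. Back-substituting through the division chain expresses 4 = s(x)·a(x) + t(x)·f(x) with s(x) ≡ 8x^3 + 8x^2 + 14x + 8 (mod f), so (8x^3 + 8x^2 + 14x + 8)·a(x) ≡ 4 (mod f). Multiplying by 4^(-1) ≡ 13 in F_17 gives a(x)^(-1) ≡ 13·(8x^3 + 8x^2 + 14x + 8) ≡ 2x^3 + 2x^2 + 12x + 2 (mod f). Check: (8x^3 + 7x^2 + 12x + 11)·(2x^3 + 2x^2 + 12x + 2) = 16x^6 + 13x^5 + 15x^4 + 10x^3 + 10x^2 + 3x + 5 ≡ 1 (mod x^4 + 2x^3 + 5x^2 + 11x + 3).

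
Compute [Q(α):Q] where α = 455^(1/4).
[Q(α):Q] = 4

α is a root of x^4 - 455. By Eisenstein's criterion at the prime p = 5 (which divides the constant term 455 but p^2 = 25 does not, since 455 is squarefree), x^4 - 455 is irreducible over Q. Hence [Q(α):Q] = 4.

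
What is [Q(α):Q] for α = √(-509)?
[Q(α):Q] = 2

[Q(α):Q] equals the degree of the minimal polynomial of α. Here α^2 = -509 and x^2 + 509 is irreducible (d = -509 is squarefree, ≠ 1, hence not a square), so deg(m_α) = 2. Thus [Q(α):Q] = 2.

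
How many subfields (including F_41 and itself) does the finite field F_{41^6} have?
F_{41^6} has 4 subfields

The subfields of F_{p^n} are exactly the fields F_{p^d} for d | n (each is the fixed field of the unique index-d subgroup of Gal(F_{p^n}/F_p) ≅ Z/nZ). The divisors of n = 6 are {1, 2, 3, 6}, giving 4 subfields: F_{41^1}, F_{41^2}, F_{41^3}, F_{41^6}.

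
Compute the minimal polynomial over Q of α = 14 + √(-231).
m_α(x) = x^2 - 28x + 427

From α - 14 = √(-231), squaring gives (α - 14)^2 = -231, i.e. α^2 - 28α + 196 = -231, so α^2 - 28α + 427 = 0. The discriminant of x^2 - 28x + 427 is (-28)^2 - 4·(427) = 784 - 1708 = -924, and 4·(-231) is not a perfect square in Q since -231 is squarefree and ≠ 1. Hence x^2 - 28x + 427 is irreducible over Q and is the minimal polynomial of α.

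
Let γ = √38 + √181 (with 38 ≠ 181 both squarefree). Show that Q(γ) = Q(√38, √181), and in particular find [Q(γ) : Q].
[Q(γ) : Q] = 4 (equivalently, Q(γ) = Q(√38, √181))

Obviously Q(γ) ⊆ Q(√38, √181), and [Q(√38, √181):Q] = 4 (since 38, 181 are distinct squarefree integers > 1 with 6878 not a perfect square). To show equality we compute the minimal polynomial of γ. From γ = √38 + √181: γ^2 = 38 + 2√(6878) + 181 = 219 + 2√(6878), so γ^2 - 219 = 2√(6878); squaring, (γ^2 - 219)^2 = 4·6878, i.e. γ^4 - 438γ^2 + 47961 - 27512 = 0, i.e. γ^4 - 438γ^2 + 20449 = 0. So γ is a root of x^4 - 438x^2 + 20449. This polynomial is irreducible over Q: it has no rational root (each ±√38 ± √181 is irrational), and any factorization into two quadratics over Q would force √(6878) ∈ Q (pairing opposite roots) or √38, √181 ∈ Q (other pairings), all impossible. Hence [Q(γ):Q] = 4 = [Q(√38, √181):Q], so Q(γ) = Q(√38, √181).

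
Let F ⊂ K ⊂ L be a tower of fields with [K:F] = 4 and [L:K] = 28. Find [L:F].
[L:F] = 112

The tower law says that for any tower of field extensions F ⊂ K ⊂ L with finite degrees, [L:F] = [L:K] · [K:F]. Here this gives [L:F] = 28 · 4 = 112.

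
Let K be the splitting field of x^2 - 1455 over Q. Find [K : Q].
[K : Q] = 2

f(x) = x^2 - 1455 factors as (x - √1455)(x + √1455). The splitting field is K = Q(√1455). Since 1455 is squarefree and > 1, it is not a perfect square, so x^2 - 1455 is irreducible over Q and [Q(√1455) : Q] = 2. Hence [K : Q] = 2.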